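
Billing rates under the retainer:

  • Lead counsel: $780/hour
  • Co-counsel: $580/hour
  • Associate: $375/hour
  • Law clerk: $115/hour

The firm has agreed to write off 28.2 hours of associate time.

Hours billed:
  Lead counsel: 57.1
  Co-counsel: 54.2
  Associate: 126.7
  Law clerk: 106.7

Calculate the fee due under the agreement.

Lead counsel: 57.1 × $780 = $44,538.00
Co-counsel: 54.2 × $580 = $31,436.00
Associate: 126.7 × $375 = $47,512.50
Law clerk: 106.7 × $115 = $12,270.50
Subtotal: $135,757.00
Write-off: 28.2 × $375 = $10,575.00
Total: $135,757.00 − $10,575.00 = $125,182.00

$125,182.00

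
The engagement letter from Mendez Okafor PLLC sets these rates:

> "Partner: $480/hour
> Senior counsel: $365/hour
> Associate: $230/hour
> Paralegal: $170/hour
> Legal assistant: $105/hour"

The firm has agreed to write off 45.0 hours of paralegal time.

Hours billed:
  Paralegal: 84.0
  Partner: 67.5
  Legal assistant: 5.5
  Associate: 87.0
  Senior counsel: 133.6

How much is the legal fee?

$108,381.50

Partner: 67.5 × $480 = $32,400.00
Senior counsel: 133.6 × $365 = $48,764.00
Associate: 87.0 × $230 = $20,010.00
Paralegal: 84.0 × $170 = $14,280.00
Legal assistant: 5.5 × $105 = $577.50
Subtotal: $116,031.50
Write-off: 45.0 × $170 = $7,650.00
Total: $116,031.50 − $7,650.00 = $108,381.50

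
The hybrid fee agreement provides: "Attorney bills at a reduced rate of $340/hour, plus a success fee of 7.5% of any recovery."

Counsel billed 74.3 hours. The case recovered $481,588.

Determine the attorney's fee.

$61,381.10

Hourly: 74.3 × $340 = $25,262.00
Success fee: 7.5% of $481,588 = $36,119.10
Total: $25,262.00 + $36,119.10 = $61,381.10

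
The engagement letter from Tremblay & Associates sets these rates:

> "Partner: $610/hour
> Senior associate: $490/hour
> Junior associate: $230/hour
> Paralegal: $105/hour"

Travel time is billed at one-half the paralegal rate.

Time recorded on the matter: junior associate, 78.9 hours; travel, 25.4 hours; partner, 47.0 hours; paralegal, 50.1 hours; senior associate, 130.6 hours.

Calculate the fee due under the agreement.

$117,405.00

Partner: 47.0 × $610 = $28,670.00
Senior associate: 130.6 × $490 = $63,994.00
Junior associate: 78.9 × $230 = $18,147.00
Paralegal: 50.1 × $105 = $5,260.50
Subtotal: $28,670.00 + $63,994.00 + $18,147.00 + $5,260.50 = $116,071.50
Travel: 25.4 × ($105 ÷ 2) = 25.4 × $52.50 = $1,333.50
Total: $116,071.50 + $1,333.50 = $117,405.00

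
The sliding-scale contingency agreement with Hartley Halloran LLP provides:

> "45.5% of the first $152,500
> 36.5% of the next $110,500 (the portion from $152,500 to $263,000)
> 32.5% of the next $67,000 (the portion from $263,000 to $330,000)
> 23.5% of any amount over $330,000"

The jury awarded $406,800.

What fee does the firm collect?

$149,543.00

First $152,500 at 45.5% = $69,387.50
Next $110,500 at 36.5% = $40,332.50
Next $67,000 at 32.5% = $21,775.00
Remaining $76,800 at 23.5% = $18,048.00
Fee: $69,387.50 + $40,332.50 + $21,775.00 + $18,048.00 = $149,543.00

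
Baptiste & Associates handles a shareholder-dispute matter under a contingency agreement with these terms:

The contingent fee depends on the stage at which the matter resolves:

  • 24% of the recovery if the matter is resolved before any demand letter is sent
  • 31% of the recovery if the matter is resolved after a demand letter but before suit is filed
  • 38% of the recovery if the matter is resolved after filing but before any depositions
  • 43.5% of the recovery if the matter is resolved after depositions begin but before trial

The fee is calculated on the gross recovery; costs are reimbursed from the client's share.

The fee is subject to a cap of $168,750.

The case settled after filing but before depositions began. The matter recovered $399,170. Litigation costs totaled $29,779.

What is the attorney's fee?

$151,684.60

Fee base is the gross recovery, $399,170; costs are reimbursed separately.
The matter settled after filing but before depositions began, so the 38% rate applies.
$399,170 × 38% = $151,684.60
$151,684.60 is under the $168,750 cap.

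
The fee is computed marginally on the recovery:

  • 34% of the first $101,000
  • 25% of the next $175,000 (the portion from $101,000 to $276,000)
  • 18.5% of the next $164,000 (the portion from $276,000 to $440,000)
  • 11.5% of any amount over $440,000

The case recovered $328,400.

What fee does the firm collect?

$87,784.00

First $101,000 at 34% = $34,340.00
Next $175,000 at 25% = $43,750.00
Remaining $52,400 at 18.5% = $9,694.00
Fee: $34,340.00 + $43,750.00 + $9,694.00 = $87,784.00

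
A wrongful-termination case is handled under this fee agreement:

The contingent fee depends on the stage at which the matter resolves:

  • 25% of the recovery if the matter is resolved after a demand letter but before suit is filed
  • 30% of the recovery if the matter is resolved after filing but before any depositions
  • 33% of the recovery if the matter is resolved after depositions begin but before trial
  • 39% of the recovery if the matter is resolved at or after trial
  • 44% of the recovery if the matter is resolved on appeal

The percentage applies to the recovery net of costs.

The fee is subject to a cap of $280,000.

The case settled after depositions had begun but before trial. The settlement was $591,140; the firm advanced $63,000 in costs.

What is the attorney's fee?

Fee base (net of costs): $591,140 − $63,000 = $528,140
The matter settled after depositions had begun but before trial, so the 33% rate applies.
$528,140 × 33% = $174,286.20
$174,286.20 is under the $280,000 cap.

$174,286.20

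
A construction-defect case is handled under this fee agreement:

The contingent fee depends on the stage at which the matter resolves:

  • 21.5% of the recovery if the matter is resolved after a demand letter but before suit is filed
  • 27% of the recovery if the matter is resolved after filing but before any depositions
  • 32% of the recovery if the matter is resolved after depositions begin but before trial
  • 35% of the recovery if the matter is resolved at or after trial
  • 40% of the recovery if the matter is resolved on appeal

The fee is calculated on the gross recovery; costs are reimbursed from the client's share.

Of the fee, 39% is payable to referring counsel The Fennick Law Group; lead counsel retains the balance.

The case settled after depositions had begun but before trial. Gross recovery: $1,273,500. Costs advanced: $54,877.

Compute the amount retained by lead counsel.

Fee base is the gross recovery, $1,273,500; costs are reimbursed separately.
The matter settled after depositions had begun but before trial, so the 32% rate applies.
$1,273,500 × 32% = $407,520.00
Referral share: 39% of $407,520.00 = $158,932.80; lead counsel retains $407,520.00 − $158,932.80 = $248,587.20.

$248,587.20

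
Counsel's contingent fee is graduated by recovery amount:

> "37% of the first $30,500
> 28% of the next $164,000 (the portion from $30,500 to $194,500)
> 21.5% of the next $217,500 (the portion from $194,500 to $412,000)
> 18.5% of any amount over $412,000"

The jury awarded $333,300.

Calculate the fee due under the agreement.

First $30,500 at 37% = $11,285.00
Next $164,000 at 28% = $45,920.00
Remaining $138,800 at 21.5% = $29,842.00
Fee: $11,285.00 + $45,920.00 + $29,842.00 = $87,047.00

$87,047.00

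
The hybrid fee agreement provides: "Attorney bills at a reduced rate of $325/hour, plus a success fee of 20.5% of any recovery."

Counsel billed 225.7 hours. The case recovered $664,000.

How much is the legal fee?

Hourly: 225.7 × $325 = $73,352.50
Success fee: 20.5% of $664,000 = $136,120.00
Total: $73,352.50 + $136,120.00 = $209,472.50

$209,472.50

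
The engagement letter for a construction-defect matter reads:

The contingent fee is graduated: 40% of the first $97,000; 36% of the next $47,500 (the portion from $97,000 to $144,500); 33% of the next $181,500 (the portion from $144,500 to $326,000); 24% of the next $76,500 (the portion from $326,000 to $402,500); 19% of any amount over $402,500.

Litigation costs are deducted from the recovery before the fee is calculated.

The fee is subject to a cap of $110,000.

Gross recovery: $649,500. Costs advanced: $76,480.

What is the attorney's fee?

$110,000.00

Fee base (net of costs): $649,500 − $76,480 = $573,020
First $97,000 at 40% = $38,800.00
Next $47,500 at 36% = $17,100.00
Next $181,500 at 33% = $59,895.00
Next $76,500 at 24% = $18,360.00
Remaining $170,520 at 19% = $32,398.80
Fee: $38,800.00 + $17,100.00 + $59,895.00 + $18,360.00 + $32,398.80 = $166,553.80
$166,553.80 exceeds the $110,000 cap, so the fee is capped at $110,000.00.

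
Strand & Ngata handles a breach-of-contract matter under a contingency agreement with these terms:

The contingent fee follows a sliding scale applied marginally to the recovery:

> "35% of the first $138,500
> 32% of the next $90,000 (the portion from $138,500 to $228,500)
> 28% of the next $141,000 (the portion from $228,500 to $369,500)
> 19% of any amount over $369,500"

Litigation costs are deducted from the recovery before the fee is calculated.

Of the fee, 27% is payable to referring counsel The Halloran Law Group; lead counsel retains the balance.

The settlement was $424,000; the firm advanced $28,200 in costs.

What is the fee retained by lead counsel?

$88,878.96

Fee base (net of costs): $424,000 − $28,200 = $395,800
First $138,500 at 35% = $48,475.00
Next $90,000 at 32% = $28,800.00
Next $141,000 at 28% = $39,480.00
Remaining $26,300 at 19% = $4,997.00
Fee: $48,475.00 + $28,800.00 + $39,480.00 + $4,997.00 = $121,752.00
Referral share: 27% of $121,752.00 = $32,873.04; lead counsel retains $121,752.00 − $32,873.04 = $88,878.96.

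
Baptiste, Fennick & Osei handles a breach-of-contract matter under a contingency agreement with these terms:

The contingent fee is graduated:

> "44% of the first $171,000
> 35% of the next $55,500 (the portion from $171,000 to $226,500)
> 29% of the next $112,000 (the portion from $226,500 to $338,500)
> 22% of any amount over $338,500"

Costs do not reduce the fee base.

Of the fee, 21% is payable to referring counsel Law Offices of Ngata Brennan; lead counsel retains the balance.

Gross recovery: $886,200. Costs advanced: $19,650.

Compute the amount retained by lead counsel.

Fee base is the gross recovery, $886,200; costs are reimbursed separately.
First $171,000 at 44% = $75,240.00
Next $55,500 at 35% = $19,425.00
Next $112,000 at 29% = $32,480.00
Remaining $547,700 at 22% = $120,494.00
Fee: $75,240.00 + $19,425.00 + $32,480.00 + $120,494.00 = $247,639.00
Referral share: 21% of $247,639.00 = $52,004.19; lead counsel retains $247,639.00 − $52,004.19 = $195,634.81.

$195,634.81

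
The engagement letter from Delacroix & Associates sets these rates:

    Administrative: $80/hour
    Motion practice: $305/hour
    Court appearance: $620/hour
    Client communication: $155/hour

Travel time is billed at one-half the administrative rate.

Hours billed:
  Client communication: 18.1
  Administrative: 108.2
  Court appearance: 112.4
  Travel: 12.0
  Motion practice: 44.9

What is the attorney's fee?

$95,324.00

Administrative: 108.2 × $80 = $8,656.00
Motion practice: 44.9 × $305 = $13,694.50
Court appearance: 112.4 × $620 = $69,688.00
Client communication: 18.1 × $155 = $2,805.50
Subtotal: $8,656.00 + $13,694.50 + $69,688.00 + $2,805.50 = $94,844.00
Travel: 12.0 × ($80 ÷ 2) = 12.0 × $40.00 = $480.00
Total: $94,844.00 + $480.00 = $95,324.00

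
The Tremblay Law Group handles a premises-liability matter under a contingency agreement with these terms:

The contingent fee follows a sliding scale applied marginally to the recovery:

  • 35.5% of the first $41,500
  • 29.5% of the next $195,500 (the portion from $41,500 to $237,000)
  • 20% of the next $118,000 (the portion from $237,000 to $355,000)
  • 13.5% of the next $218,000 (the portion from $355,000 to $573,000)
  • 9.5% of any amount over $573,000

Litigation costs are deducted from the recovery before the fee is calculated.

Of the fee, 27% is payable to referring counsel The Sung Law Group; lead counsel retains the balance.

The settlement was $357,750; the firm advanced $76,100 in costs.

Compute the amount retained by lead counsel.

$59,374.55

Fee base (net of costs): $357,750 − $76,100 = $281,650
First $41,500 at 35.5% = $14,732.50
Next $195,500 at 29.5% = $57,672.50
Remaining $44,650 at 20% = $8,930.00
Fee: $14,732.50 + $57,672.50 + $8,930.00 = $81,335.00
Referral share: 27% of $81,335.00 = $21,960.45; lead counsel retains $81,335.00 − $21,960.45 = $59,374.55.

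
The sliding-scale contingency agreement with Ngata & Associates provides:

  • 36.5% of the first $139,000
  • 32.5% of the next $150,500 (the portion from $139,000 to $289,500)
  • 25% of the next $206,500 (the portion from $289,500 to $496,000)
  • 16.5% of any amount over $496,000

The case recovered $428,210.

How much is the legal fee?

First $139,000 at 36.5% = $50,735.00
Next $150,500 at 32.5% = $48,912.50
Remaining $138,710 at 25% = $34,677.50
Fee: $50,735.00 + $48,912.50 + $34,677.50 = $134,325.00

$134,325.00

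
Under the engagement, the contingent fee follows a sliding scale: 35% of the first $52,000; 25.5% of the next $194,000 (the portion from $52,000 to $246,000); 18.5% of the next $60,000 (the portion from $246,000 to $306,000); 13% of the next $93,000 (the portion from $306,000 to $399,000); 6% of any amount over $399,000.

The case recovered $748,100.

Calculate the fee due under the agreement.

$111,806.00

First $52,000 at 35% = $18,200.00
Next $194,000 at 25.5% = $49,470.00
Next $60,000 at 18.5% = $11,100.00
Next $93,000 at 13% = $12,090.00
Remaining $349,100 at 6% = $20,946.00
Fee: $18,200.00 + $49,470.00 + $11,100.00 + $12,090.00 + $20,946.00 = $111,806.00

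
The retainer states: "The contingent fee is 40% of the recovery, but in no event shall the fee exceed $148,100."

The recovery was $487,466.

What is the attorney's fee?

$148,100.00

40% of $487,466 = $194,986.40
That exceeds the $148,100 cap, so the fee is capped at $148,100.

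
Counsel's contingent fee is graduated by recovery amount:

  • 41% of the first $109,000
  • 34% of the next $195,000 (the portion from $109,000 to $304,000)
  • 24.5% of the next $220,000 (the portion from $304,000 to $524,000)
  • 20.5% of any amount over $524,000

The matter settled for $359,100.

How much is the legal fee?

$124,489.50

First $109,000 at 41% = $44,690.00
Next $195,000 at 34% = $66,300.00
Remaining $55,100 at 24.5% = $13,499.50
Fee: $44,690.00 + $66,300.00 + $13,499.50 = $124,489.50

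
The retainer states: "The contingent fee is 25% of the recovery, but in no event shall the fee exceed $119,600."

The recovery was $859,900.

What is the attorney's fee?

$119,600.00

25% of $859,900 = $214,975.00
That exceeds the $119,600 cap, so the fee is capped at $119,600.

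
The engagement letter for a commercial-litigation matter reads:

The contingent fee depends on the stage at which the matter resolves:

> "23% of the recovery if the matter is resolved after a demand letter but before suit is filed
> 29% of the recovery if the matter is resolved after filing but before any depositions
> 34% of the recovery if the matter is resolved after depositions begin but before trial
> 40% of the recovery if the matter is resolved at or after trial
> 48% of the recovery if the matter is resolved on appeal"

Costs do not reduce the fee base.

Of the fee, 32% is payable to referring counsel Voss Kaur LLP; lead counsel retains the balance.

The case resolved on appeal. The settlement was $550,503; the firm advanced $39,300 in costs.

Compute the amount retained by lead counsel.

$179,684.18

Fee base is the gross recovery, $550,503; costs are reimbursed separately.
The matter resolved on appeal, so the 48% rate applies.
$550,503 × 48% = $264,241.44
Referral share: 32% of $264,241.44 = $84,557.26; lead counsel retains $264,241.44 − $84,557.26 = $179,684.18.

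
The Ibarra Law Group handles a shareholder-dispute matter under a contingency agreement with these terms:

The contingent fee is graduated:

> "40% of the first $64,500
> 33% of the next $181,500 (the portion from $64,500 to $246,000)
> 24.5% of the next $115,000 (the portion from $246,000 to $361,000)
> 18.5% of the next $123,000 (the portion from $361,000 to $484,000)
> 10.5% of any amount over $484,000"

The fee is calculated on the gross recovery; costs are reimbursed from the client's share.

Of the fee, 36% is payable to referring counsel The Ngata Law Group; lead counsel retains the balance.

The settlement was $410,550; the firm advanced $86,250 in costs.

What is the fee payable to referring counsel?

Fee base is the gross recovery, $410,550; costs are reimbursed separately.
First $64,500 at 40% = $25,800.00
Next $181,500 at 33% = $59,895.00
Next $115,000 at 24.5% = $28,175.00
Remaining $49,550 at 18.5% = $9,166.75
Fee: $25,800.00 + $59,895.00 + $28,175.00 + $9,166.75 = $123,036.75
Referral share: 36% of $123,036.75 = $44,293.23; lead counsel retains $123,036.75 − $44,293.23 = $78,743.52.

$44,293.23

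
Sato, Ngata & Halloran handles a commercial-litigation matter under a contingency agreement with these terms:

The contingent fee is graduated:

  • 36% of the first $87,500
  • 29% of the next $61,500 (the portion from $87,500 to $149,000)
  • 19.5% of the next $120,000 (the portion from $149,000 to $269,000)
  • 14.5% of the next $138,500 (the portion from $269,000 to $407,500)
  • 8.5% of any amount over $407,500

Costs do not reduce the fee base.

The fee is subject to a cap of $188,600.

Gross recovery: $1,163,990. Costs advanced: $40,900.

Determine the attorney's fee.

Fee base is the gross recovery, $1,163,990; costs are reimbursed separately.
First $87,500 at 36% = $31,500.00
Next $61,500 at 29% = $17,835.00
Next $120,000 at 19.5% = $23,400.00
Next $138,500 at 14.5% = $20,082.50
Remaining $756,490 at 8.5% = $64,301.65
Fee: $31,500.00 + $17,835.00 + $23,400.00 + $20,082.50 + $64,301.65 = $157,119.15
$157,119.15 is under the $188,600 cap.

$157,119.15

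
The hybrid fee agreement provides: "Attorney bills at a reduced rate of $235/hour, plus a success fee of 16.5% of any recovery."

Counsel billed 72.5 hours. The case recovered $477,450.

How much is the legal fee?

$95,816.75

Hourly: 72.5 × $235 = $17,037.50
Success fee: 16.5% of $477,450 = $78,779.25
Total: $17,037.50 + $78,779.25 = $95,816.75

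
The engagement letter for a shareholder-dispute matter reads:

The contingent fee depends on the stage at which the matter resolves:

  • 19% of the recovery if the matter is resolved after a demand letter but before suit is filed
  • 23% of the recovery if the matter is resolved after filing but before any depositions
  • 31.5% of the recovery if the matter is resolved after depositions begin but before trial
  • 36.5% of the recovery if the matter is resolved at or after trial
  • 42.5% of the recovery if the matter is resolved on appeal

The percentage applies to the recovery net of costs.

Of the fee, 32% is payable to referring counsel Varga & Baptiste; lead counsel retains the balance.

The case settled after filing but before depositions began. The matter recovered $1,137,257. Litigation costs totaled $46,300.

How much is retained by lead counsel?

Fee base (net of costs): $1,137,257 − $46,300 = $1,090,957
The matter settled after filing but before depositions began, so the 23% rate applies.
$1,090,957 × 23% = $250,920.11
Referral share: 32% of $250,920.11 = $80,294.44; lead counsel retains $250,920.11 − $80,294.44 = $170,625.67.

$170,625.67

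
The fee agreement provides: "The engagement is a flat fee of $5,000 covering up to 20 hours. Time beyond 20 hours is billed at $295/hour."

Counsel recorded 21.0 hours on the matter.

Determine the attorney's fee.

$5,295.00

Flat fee: $5,000.00
Excess hours: 21.0 − 20 = 1.0
Overrun: 1.0 × $295 = $295.00
Total: $5,000.00 + $295.00 = $5,295.00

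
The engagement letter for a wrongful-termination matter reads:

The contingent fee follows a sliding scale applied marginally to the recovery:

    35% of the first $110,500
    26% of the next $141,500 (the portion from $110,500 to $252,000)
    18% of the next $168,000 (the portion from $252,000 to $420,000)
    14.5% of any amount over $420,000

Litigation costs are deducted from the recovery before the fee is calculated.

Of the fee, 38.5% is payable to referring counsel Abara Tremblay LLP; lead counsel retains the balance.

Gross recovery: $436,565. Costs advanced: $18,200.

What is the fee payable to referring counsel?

$40,583.12

Fee base (net of costs): $436,565 − $18,200 = $418,365
First $110,500 at 35% = $38,675.00
Next $141,500 at 26% = $36,790.00
Remaining $166,365 at 18% = $29,945.70
Fee: $38,675.00 + $36,790.00 + $29,945.70 = $105,410.70
Referral share: 38.5% of $105,410.70 = $40,583.12; lead counsel retains $105,410.70 − $40,583.12 = $64,827.58.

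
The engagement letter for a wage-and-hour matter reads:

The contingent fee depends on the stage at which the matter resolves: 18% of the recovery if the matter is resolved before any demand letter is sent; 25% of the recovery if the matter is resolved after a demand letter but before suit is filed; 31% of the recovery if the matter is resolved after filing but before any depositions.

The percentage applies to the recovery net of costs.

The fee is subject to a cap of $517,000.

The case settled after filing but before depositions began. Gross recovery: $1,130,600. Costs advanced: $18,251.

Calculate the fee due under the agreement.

$344,828.19

Fee base (net of costs): $1,130,600 − $18,251 = $1,112,349
The matter settled after filing but before depositions began, so the 31% rate applies.
$1,112,349 × 31% = $344,828.19
$344,828.19 is under the $517,000 cap.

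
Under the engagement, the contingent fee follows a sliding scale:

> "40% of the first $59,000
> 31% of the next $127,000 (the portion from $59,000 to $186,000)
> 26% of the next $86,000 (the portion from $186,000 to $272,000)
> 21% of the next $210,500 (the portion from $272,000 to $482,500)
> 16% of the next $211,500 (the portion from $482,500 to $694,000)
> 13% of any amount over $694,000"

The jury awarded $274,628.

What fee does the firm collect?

First $59,000 at 40% = $23,600.00
Next $127,000 at 31% = $39,370.00
Next $86,000 at 26% = $22,360.00
Remaining $2,628 at 21% = $551.88
Fee: $23,600.00 + $39,370.00 + $22,360.00 + $551.88 = $85,881.88

$85,881.88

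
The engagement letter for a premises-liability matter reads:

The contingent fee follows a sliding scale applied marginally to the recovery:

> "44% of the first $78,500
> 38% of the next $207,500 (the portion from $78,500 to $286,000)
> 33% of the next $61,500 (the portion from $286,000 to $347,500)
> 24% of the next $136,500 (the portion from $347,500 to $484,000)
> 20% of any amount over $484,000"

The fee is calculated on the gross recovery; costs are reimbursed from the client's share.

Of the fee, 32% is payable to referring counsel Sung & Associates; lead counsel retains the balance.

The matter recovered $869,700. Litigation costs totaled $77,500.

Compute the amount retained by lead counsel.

Fee base is the gross recovery, $869,700; costs are reimbursed separately.
First $78,500 at 44% = $34,540.00
Next $207,500 at 38% = $78,850.00
Next $61,500 at 33% = $20,295.00
Next $136,500 at 24% = $32,760.00
Remaining $385,700 at 20% = $77,140.00
Fee: $34,540.00 + $78,850.00 + $20,295.00 + $32,760.00 + $77,140.00 = $243,585.00
Referral share: 32% of $243,585.00 = $77,947.20; lead counsel retains $243,585.00 − $77,947.20 = $165,637.80.

$165,637.80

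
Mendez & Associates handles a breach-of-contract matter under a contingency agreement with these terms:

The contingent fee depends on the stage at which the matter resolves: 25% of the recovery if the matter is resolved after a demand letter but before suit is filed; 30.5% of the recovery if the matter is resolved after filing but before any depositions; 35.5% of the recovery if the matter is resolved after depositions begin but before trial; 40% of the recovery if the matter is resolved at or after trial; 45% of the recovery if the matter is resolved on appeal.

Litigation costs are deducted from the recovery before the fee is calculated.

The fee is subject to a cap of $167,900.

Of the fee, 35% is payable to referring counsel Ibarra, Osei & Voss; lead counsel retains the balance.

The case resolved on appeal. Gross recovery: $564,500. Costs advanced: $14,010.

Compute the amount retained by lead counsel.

$109,135.00

Fee base (net of costs): $564,500 − $14,010 = $550,490
The matter resolved on appeal, so the 45% rate applies.
$550,490 × 45% = $247,720.50
$247,720.50 exceeds the $167,900 cap, so the fee is capped at $167,900.00.
Referral share: 35% of $167,900.00 = $58,765.00; lead counsel retains $167,900.00 − $58,765.00 = $109,135.00.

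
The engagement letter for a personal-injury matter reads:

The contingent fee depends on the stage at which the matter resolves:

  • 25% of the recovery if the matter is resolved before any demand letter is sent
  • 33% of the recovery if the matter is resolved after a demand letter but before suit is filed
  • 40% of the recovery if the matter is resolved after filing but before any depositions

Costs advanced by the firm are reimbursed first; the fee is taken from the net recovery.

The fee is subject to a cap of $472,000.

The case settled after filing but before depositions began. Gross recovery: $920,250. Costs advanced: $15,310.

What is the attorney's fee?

Fee base (net of costs): $920,250 − $15,310 = $904,940
The matter settled after filing but before depositions began, so the 40% rate applies.
$904,940 × 40% = $361,976.00
$361,976.00 is under the $472,000 cap.

$361,976.00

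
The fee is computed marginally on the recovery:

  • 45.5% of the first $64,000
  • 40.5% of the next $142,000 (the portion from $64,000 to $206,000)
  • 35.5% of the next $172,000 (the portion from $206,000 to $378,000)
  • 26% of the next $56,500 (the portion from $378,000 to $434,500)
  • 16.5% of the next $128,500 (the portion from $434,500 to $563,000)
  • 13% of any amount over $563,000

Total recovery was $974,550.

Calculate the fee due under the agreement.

$237,084.00

First $64,000 at 45.5% = $29,120.00
Next $142,000 at 40.5% = $57,510.00
Next $172,000 at 35.5% = $61,060.00
Next $56,500 at 26% = $14,690.00
Next $128,500 at 16.5% = $21,202.50
Remaining $411,550 at 13% = $53,501.50
Fee: $29,120.00 + $57,510.00 + $61,060.00 + $14,690.00 + $21,202.50 + $53,501.50 = $237,084.00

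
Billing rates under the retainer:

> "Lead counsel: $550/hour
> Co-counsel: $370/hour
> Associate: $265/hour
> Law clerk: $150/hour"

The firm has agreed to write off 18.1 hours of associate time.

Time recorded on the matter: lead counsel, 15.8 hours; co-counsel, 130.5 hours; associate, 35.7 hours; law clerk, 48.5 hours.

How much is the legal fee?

Lead counsel: 15.8 × $550 = $8,690.00
Co-counsel: 130.5 × $370 = $48,285.00
Associate: 35.7 × $265 = $9,460.50
Law clerk: 48.5 × $150 = $7,275.00
Subtotal: $73,710.50
Write-off: 18.1 × $265 = $4,796.50
Total: $73,710.50 − $4,796.50 = $68,914.00

$68,914.00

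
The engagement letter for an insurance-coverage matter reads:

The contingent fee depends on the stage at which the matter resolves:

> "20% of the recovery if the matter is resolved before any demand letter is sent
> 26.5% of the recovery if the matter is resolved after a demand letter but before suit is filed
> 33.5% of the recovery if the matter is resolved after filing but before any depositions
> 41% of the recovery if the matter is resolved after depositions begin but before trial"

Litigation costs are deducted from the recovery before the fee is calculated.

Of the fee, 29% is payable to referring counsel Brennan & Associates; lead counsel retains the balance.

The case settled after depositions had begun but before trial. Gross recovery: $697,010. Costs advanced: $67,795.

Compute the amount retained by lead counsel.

Fee base (net of costs): $697,010 − $67,795 = $629,215
The matter settled after depositions had begun but before trial, so the 41% rate applies.
$629,215 × 41% = $257,978.15
Referral share: 29% of $257,978.15 = $74,813.66; lead counsel retains $257,978.15 − $74,813.66 = $183,164.49.

$183,164.49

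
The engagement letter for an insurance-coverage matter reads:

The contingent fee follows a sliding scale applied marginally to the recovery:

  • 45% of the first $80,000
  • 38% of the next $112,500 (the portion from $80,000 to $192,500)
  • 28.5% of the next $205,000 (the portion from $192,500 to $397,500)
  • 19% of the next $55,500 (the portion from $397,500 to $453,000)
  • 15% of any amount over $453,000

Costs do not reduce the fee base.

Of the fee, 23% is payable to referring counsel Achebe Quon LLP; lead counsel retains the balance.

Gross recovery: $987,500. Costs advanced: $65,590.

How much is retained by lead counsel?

$175,479.15

Fee base is the gross recovery, $987,500; costs are reimbursed separately.
First $80,000 at 45% = $36,000.00
Next $112,500 at 38% = $42,750.00
Next $205,000 at 28.5% = $58,425.00
Next $55,500 at 19% = $10,545.00
Remaining $534,500 at 15% = $80,175.00
Fee: $36,000.00 + $42,750.00 + $58,425.00 + $10,545.00 + $80,175.00 = $227,895.00
Referral share: 23% of $227,895.00 = $52,415.85; lead counsel retains $227,895.00 − $52,415.85 = $175,479.15.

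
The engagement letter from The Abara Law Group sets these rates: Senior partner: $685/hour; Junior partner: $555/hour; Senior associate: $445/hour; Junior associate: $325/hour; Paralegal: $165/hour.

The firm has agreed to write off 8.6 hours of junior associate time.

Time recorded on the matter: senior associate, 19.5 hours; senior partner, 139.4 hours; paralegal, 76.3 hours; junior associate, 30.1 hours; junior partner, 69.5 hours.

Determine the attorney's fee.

Senior partner: 139.4 × $685 = $95,489.00
Junior partner: 69.5 × $555 = $38,572.50
Senior associate: 19.5 × $445 = $8,677.50
Junior associate: 30.1 × $325 = $9,782.50
Paralegal: 76.3 × $165 = $12,589.50
Subtotal: $165,111.00
Write-off: 8.6 × $325 = $2,795.00
Total: $165,111.00 − $2,795.00 = $162,316.00

$162,316.00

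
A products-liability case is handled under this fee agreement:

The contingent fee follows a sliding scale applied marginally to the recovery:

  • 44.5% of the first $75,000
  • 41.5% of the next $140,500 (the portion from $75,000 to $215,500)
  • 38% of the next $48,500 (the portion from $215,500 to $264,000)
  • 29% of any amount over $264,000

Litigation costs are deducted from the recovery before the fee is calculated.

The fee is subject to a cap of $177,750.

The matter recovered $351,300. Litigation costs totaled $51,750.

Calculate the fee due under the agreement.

$120,422.00

Fee base (net of costs): $351,300 − $51,750 = $299,550
First $75,000 at 44.5% = $33,375.00
Next $140,500 at 41.5% = $58,307.50
Next $48,500 at 38% = $18,430.00
Remaining $35,550 at 29% = $10,309.50
Fee: $33,375.00 + $58,307.50 + $18,430.00 + $10,309.50 = $120,422.00
$120,422.00 is under the $177,750 cap.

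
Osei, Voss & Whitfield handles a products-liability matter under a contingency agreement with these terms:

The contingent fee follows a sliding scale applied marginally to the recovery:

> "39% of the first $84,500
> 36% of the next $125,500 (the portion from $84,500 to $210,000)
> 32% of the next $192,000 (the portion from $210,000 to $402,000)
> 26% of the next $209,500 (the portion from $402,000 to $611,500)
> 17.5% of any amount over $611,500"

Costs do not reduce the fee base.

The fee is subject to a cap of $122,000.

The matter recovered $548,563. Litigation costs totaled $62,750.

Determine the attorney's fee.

Fee base is the gross recovery, $548,563; costs are reimbursed separately.
First $84,500 at 39% = $32,955.00
Next $125,500 at 36% = $45,180.00
Next $192,000 at 32% = $61,440.00
Remaining $146,563 at 26% = $38,106.38
Fee: $32,955.00 + $45,180.00 + $61,440.00 + $38,106.38 = $177,681.38
$177,681.38 exceeds the $122,000 cap, so the fee is capped at $122,000.00.

$122,000.00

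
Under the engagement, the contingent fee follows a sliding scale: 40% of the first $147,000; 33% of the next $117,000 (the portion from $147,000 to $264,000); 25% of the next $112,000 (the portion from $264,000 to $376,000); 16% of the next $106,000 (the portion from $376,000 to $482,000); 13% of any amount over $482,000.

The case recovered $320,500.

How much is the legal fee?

First $147,000 at 40% = $58,800.00
Next $117,000 at 33% = $38,610.00
Remaining $56,500 at 25% = $14,125.00
Fee: $58,800.00 + $38,610.00 + $14,125.00 = $111,535.00

$111,535.00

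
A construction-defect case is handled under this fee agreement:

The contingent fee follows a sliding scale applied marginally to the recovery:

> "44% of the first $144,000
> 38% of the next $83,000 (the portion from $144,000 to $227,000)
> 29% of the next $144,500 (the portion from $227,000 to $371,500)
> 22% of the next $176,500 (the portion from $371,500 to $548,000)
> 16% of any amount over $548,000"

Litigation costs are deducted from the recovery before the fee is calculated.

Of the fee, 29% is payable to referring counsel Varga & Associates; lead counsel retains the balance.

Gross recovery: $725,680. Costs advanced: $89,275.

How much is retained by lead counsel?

$134,743.66

Fee base (net of costs): $725,680 − $89,275 = $636,405
First $144,000 at 44% = $63,360.00
Next $83,000 at 38% = $31,540.00
Next $144,500 at 29% = $41,905.00
Next $176,500 at 22% = $38,830.00
Remaining $88,405 at 16% = $14,144.80
Fee: $63,360.00 + $31,540.00 + $41,905.00 + $38,830.00 + $14,144.80 = $189,779.80
Referral share: 29% of $189,779.80 = $55,036.14; lead counsel retains $189,779.80 − $55,036.14 = $134,743.66.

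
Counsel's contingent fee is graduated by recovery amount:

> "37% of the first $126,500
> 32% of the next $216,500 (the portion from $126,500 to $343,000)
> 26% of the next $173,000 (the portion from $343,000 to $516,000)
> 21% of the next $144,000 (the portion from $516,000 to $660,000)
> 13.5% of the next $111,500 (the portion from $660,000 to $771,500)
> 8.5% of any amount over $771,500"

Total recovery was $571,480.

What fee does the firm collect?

$172,715.80

First $126,500 at 37% = $46,805.00
Next $216,500 at 32% = $69,280.00
Next $173,000 at 26% = $44,980.00
Remaining $55,480 at 21% = $11,650.80
Fee: $46,805.00 + $69,280.00 + $44,980.00 + $11,650.80 = $172,715.80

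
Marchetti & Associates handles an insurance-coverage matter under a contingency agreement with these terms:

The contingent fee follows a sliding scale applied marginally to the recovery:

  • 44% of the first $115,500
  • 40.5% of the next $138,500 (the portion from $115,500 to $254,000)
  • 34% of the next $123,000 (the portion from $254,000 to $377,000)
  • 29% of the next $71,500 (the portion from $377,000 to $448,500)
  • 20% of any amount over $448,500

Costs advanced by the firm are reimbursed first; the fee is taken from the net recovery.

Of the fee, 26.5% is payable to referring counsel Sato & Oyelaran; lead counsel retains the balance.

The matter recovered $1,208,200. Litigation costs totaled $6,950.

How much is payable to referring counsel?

$84,804.64

Fee base (net of costs): $1,208,200 − $6,950 = $1,201,250
First $115,500 at 44% = $50,820.00
Next $138,500 at 40.5% = $56,092.50
Next $123,000 at 34% = $41,820.00
Next $71,500 at 29% = $20,735.00
Remaining $752,750 at 20% = $150,550.00
Fee: $50,820.00 + $56,092.50 + $41,820.00 + $20,735.00 + $150,550.00 = $320,017.50
Referral share: 26.5% of $320,017.50 = $84,804.64; lead counsel retains $320,017.50 − $84,804.64 = $235,212.86.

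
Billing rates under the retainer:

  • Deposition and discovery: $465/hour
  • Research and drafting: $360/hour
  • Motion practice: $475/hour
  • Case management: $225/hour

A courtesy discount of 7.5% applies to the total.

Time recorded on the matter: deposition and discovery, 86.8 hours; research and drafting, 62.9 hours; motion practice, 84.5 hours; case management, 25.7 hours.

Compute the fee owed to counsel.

$100,756.55

Deposition and discovery: 86.8 × $465 = $40,362.00
Research and drafting: 62.9 × $360 = $22,644.00
Motion practice: 84.5 × $475 = $40,137.50
Case management: 25.7 × $225 = $5,782.50
Subtotal: $108,926.00
Less 7.5% discount: −$8,169.45
Total: $108,926.00 − $8,169.45 = $100,756.55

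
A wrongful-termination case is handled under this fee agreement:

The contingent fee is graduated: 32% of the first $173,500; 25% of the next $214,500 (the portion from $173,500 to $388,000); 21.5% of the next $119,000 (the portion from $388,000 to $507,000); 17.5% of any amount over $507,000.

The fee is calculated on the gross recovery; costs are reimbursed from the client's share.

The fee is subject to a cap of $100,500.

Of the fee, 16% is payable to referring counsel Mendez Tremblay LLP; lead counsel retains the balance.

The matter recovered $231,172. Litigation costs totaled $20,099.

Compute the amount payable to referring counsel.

Fee base is the gross recovery, $231,172; costs are reimbursed separately.
First $173,500 at 32% = $55,520.00
Remaining $57,672 at 25% = $14,418.00
Fee: $55,520.00 + $14,418.00 = $69,938.00
$69,938.00 is under the $100,500 cap.
Referral share: 16% of $69,938.00 = $11,190.08; lead counsel retains $69,938.00 − $11,190.08 = $58,747.92.

$11,190.08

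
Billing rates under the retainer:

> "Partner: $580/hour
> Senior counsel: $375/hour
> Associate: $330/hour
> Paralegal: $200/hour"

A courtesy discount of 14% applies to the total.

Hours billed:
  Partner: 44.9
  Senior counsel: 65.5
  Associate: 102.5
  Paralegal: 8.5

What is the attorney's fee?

Partner: 44.9 × $580 = $26,042.00
Senior counsel: 65.5 × $375 = $24,562.50
Associate: 102.5 × $330 = $33,825.00
Paralegal: 8.5 × $200 = $1,700.00
Subtotal: $86,129.50
Less 14% discount: −$12,058.13
Total: $86,129.50 − $12,058.13 = $74,071.37

$74,071.37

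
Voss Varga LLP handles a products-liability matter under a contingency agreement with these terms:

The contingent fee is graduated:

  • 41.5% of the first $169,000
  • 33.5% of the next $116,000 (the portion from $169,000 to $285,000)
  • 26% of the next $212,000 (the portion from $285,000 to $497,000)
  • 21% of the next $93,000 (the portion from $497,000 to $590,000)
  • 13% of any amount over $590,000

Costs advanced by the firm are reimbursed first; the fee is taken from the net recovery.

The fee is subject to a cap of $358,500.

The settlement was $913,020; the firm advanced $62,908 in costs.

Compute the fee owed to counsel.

Fee base (net of costs): $913,020 − $62,908 = $850,112
First $169,000 at 41.5% = $70,135.00
Next $116,000 at 33.5% = $38,860.00
Next $212,000 at 26% = $55,120.00
Next $93,000 at 21% = $19,530.00
Remaining $260,112 at 13% = $33,814.56
Fee: $70,135.00 + $38,860.00 + $55,120.00 + $19,530.00 + $33,814.56 = $217,459.56
$217,459.56 is under the $358,500 cap.

$217,459.56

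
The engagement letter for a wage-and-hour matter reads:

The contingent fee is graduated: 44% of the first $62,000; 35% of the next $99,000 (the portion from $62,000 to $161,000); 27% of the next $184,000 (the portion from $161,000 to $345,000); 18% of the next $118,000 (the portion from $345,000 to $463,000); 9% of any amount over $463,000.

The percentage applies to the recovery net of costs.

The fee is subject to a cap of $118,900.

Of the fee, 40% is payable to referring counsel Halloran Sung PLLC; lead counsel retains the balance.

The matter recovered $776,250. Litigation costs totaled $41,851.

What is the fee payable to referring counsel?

Fee base (net of costs): $776,250 − $41,851 = $734,399
First $62,000 at 44% = $27,280.00
Next $99,000 at 35% = $34,650.00
Next $184,000 at 27% = $49,680.00
Next $118,000 at 18% = $21,240.00
Remaining $271,399 at 9% = $24,425.91
Fee: $27,280.00 + $34,650.00 + $49,680.00 + $21,240.00 + $24,425.91 = $157,275.91
$157,275.91 exceeds the $118,900 cap, so the fee is capped at $118,900.00.
Referral share: 40% of $118,900.00 = $47,560.00; lead counsel retains $118,900.00 − $47,560.00 = $71,340.00.

$47,560.00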